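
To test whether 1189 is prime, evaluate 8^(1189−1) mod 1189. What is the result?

8^1 ≡ 8 (mod 1189)
8^2 ≡ 8^2 = 64 ≡ 64 (mod 1189)
8^4 ≡ 64^2 = 4096 ≡ 529 (mod 1189)
8^8 ≡ 529^2 = 279841 ≡ 426 (mod 1189)
8^16 ≡ 426^2 = 181476 ≡ 748 (mod 1189)
8^32 ≡ 748^2 = 559504 ≡ 674 (mod 1189)
8^64 ≡ 674^2 = 454276 ≡ 78 (mod 1189)
8^128 ≡ 78^2 = 6084 ≡ 139 (mod 1189)
8^256 ≡ 139^2 = 19321 ≡ 297 (mod 1189)
8^512 ≡ 297^2 = 88209 ≡ 223 (mod 1189)
8^1024 ≡ 223^2 = 49729 ≡ 980 (mod 1189)
1188 = 1024 + 128 + 32 + 4 in binary powers of 2.
So 8^1188 ≡ 980 · 139 · 674 · 529 ≡ 836 (mod 1189).
Since 836 ≠ 1, base 8 is a Fermat witness: 1189 is composite.

836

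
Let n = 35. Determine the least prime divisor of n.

35 is odd.
Digit sum 8, not divisible by 3.
Ends in 5: divisible by 5.

5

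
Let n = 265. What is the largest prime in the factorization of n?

53

265 = 5 · 53
53 is prime.
So 265 = 5 · 53; the largest prime factor is 53.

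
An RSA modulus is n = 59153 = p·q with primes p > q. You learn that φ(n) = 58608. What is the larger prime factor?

φ(n) = (p−1)(q−1) = n − (p+q) + 1, so p + q = 59153 − 58608 + 1 = 546.
p and q are the roots of t² − 546t + 59153 = 0.
Discriminant: 546² − 4·59153 = 298116 − 236612 = 61504; √61504 = 248.
q = (546 − 248)/2 = 149, p = (546 + 248)/2 = 397.
Check: 149 · 397 = 59153.

397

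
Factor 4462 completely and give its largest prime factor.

97

4462 = 2 · 2231
2231 = 23 · 97
97 is prime.
So 4462 = 2 · 23 · 97; the largest prime factor is 97.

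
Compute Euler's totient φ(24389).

Factor: 24389 = 29^3.
φ(24389) = 29^2·(29−1) = 23548.

23548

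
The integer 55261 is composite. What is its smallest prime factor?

73

55261 is odd.
Digit sum 19, not divisible by 3.
Ends in 1: not divisible by 5.
7: 55261 = 7·7894 + 3
11: 55261 = 11·5023 + 8
13: 55261 = 13·4250 + 11
17: 55261 = 17·3250 + 11
19: 55261 = 19·2908 + 9
23: 55261 = 23·2402 + 15
29: 55261 = 29·1905 + 16
31: 55261 = 31·1782 + 19
37: 55261 = 37·1493 + 20
41: 55261 = 41·1347 + 34
43: 55261 = 43·1285 + 6
47: 55261 = 47·1175 + 36
53: 55261 = 53·1042 + 35
59: 55261 = 59·936 + 37
61: 55261 = 61·905 + 56
67: 55261 = 67·824 + 53
71: 55261 = 71·778 + 23
73: 55261 = 73·757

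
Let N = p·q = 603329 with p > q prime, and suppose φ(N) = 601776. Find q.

φ(n) = (p−1)(q−1) = n − (p+q) + 1, so p + q = 603329 − 601776 + 1 = 1554.
p and q are the roots of t² − 1554t + 603329 = 0.
Discriminant: 1554² − 4·603329 = 2414916 − 2413316 = 1600; √1600 = 40.
q = (1554 − 40)/2 = 757, p = (1554 + 40)/2 = 797.
Check: 757 · 797 = 603329.

757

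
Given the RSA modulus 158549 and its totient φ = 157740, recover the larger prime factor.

479

φ(n) = (p−1)(q−1) = n − (p+q) + 1, so p + q = 158549 − 157740 + 1 = 810.
p and q are the roots of t² − 810t + 158549 = 0.
Discriminant: 810² − 4·158549 = 656100 − 634196 = 21904; √21904 = 148.
q = (810 − 148)/2 = 331, p = (810 + 148)/2 = 479.
Check: 331 · 479 = 158549.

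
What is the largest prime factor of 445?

445 = 5 · 89
89 is prime.
So 445 = 5 · 89; the largest prime factor is 89.

89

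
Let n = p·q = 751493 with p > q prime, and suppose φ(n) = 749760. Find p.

φ(n) = (p−1)(q−1) = n − (p+q) + 1, so p + q = 751493 − 749760 + 1 = 1734.
p and q are the roots of t² − 1734t + 751493 = 0.
Discriminant: 1734² − 4·751493 = 3006756 − 3005972 = 784; √784 = 28.
q = (1734 − 28)/2 = 853, p = (1734 + 28)/2 = 881.
Check: 853 · 881 = 751493.

881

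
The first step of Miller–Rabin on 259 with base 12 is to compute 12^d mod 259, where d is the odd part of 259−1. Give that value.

174

259 − 1 = 258 = 2^1 · 129, so d = 129.
12^1 ≡ 12 (mod 259)
12^2 ≡ 12^2 = 144 ≡ 144 (mod 259)
12^4 ≡ 144^2 = 20736 ≡ 16 (mod 259)
12^8 ≡ 16^2 = 256 ≡ 256 (mod 259)
12^16 ≡ 256^2 = 65536 ≡ 9 (mod 259)
12^32 ≡ 9^2 = 81 ≡ 81 (mod 259)
12^64 ≡ 81^2 = 6561 ≡ 86 (mod 259)
12^128 ≡ 86^2 = 7396 ≡ 144 (mod 259)
129 = 128 + 1 in binary powers of 2.
So 12^129 ≡ 144 · 12 ≡ 174 (mod 259).
Squaring chain: 174; never reaches −1, so base 12 is a Miller–Rabin witness that 259 is composite.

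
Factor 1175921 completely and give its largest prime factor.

1175921 = 23 · 51127
51127 = 29 · 1763
1763 = 41 · 43
43 is prime.
So 1175921 = 23 · 29 · 41 · 43; the largest prime factor is 43.

43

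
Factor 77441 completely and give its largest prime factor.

77441 = 7 · 11063
11063 = 13 · 851
851 = 23 · 37
37 is prime.
So 77441 = 7 · 13 · 23 · 37; the largest prime factor is 37.

37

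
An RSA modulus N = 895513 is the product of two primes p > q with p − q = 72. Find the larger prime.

983

Since p = q + 72, we have 895513 = q(q + 72), so q² + 72q − 895513 = 0.
Discriminant: 72² + 4·895513 = 5184 + 3582052 = 3587236; √3587236 = 1894.
q = (−72 + 1894)/2 = 911, and p = q + 72 = 983.
Check: 911 · 983 = 895513.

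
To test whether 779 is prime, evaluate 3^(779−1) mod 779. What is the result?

3^1 ≡ 3 (mod 779)
3^2 ≡ 3^2 = 9 ≡ 9 (mod 779)
3^4 ≡ 9^2 = 81 ≡ 81 (mod 779)
3^8 ≡ 81^2 = 6561 ≡ 329 (mod 779)
3^16 ≡ 329^2 = 108241 ≡ 739 (mod 779)
3^32 ≡ 739^2 = 546121 ≡ 42 (mod 779)
3^64 ≡ 42^2 = 1764 ≡ 206 (mod 779)
3^128 ≡ 206^2 = 42436 ≡ 370 (mod 779)
3^256 ≡ 370^2 = 136900 ≡ 575 (mod 779)
3^512 ≡ 575^2 = 330625 ≡ 329 (mod 779)
778 = 512 + 256 + 8 + 2 in binary powers of 2.
So 3^778 ≡ 329 · 575 · 329 · 9 ≡ 214 (mod 779).
Since 214 ≠ 1, base 3 is a Fermat witness: 779 is composite.

214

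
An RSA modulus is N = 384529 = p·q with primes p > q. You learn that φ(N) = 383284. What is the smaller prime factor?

φ(n) = (p−1)(q−1) = n − (p+q) + 1, so p + q = 384529 − 383284 + 1 = 1246.
p and q are the roots of t² − 1246t + 384529 = 0.
Discriminant: 1246² − 4·384529 = 1552516 − 1538116 = 14400; √14400 = 120.
q = (1246 − 120)/2 = 563, p = (1246 + 120)/2 = 683.
Check: 563 · 683 = 384529.

563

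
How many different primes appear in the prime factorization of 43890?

43890 = 2 · 21945
21945 = 3 · 7315
7315 = 5 · 1463
1463 = 7 · 209
209 = 11 · 19
43890 = 2 · 3 · 5 · 7 · 11 · 19, which has 6 distinct prime factors.

6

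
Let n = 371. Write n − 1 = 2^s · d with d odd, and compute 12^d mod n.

339

371 − 1 = 370 = 2^1 · 185, so d = 185.
12^1 ≡ 12 (mod 371)
12^2 ≡ 12^2 = 144 ≡ 144 (mod 371)
12^4 ≡ 144^2 = 20736 ≡ 331 (mod 371)
12^8 ≡ 331^2 = 109561 ≡ 116 (mod 371)
12^16 ≡ 116^2 = 13456 ≡ 100 (mod 371)
12^32 ≡ 100^2 = 10000 ≡ 354 (mod 371)
12^64 ≡ 354^2 = 125316 ≡ 289 (mod 371)
12^128 ≡ 289^2 = 83521 ≡ 46 (mod 371)
185 = 128 + 32 + 16 + 8 + 1 in binary powers of 2.
So 12^185 ≡ 46 · 354 · 100 · 116 · 12 ≡ 339 (mod 371).
Squaring chain: 339; never reaches −1, so base 12 is a Miller–Rabin witness that 371 is composite.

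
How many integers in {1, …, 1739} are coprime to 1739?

1656

Factor: 1739 = 37 · 47.
φ(1739) = (37−1) · (47−1) = 36 · 46 = 1656.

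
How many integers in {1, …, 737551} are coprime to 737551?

712320

Factor: 737551 = 61 · 107 · 113.
φ(737551) = (61−1) · (107−1) · (113−1) = 60 · 106 · 112 = 712320.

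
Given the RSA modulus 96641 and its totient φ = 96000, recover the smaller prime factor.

241

φ(n) = (p−1)(q−1) = n − (p+q) + 1, so p + q = 96641 − 96000 + 1 = 642.
p and q are the roots of t² − 642t + 96641 = 0.
Discriminant: 642² − 4·96641 = 412164 − 386564 = 25600; √25600 = 160.
q = (642 − 160)/2 = 241, p = (642 + 160)/2 = 401.
Check: 241 · 401 = 96641.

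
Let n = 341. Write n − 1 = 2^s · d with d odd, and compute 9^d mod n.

67

341 − 1 = 340 = 2^2 · 85, so d = 85.
9^1 ≡ 9 (mod 341)
9^2 ≡ 9^2 = 81 ≡ 81 (mod 341)
9^4 ≡ 81^2 = 6561 ≡ 82 (mod 341)
9^8 ≡ 82^2 = 6724 ≡ 245 (mod 341)
9^16 ≡ 245^2 = 60025 ≡ 9 (mod 341)
9^32 ≡ 9^2 = 81 ≡ 81 (mod 341)
9^64 ≡ 81^2 = 6561 ≡ 82 (mod 341)
85 = 64 + 16 + 4 + 1 in binary powers of 2.
So 9^85 ≡ 82 · 9 · 82 · 9 ≡ 67 (mod 341).
Squaring chain: 67 → 56; never reaches −1, so base 9 is a Miller–Rabin witness that 341 is composite.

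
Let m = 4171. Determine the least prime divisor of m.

4171 is odd.
Digit sum 13, not divisible by 3.
Ends in 1: not divisible by 5.
7: 4171 = 7·595 + 6
11: 4171 = 11·379 + 2
13: 4171 = 13·320 + 11
17: 4171 = 17·245 + 6
19: 4171 = 19·219 + 10
23: 4171 = 23·181 + 8
29: 4171 = 29·143 + 24
31: 4171 = 31·134 + 17
37: 4171 = 37·112 + 27
41: 4171 = 41·101 + 30
43: 4171 = 43·97

43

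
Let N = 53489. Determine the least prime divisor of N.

89

53489 is odd.
Digit sum 29, not divisible by 3.
Ends in 9: not divisible by 5.
7: 53489 = 7·7641 + 2
11: 53489 = 11·4862 + 7
13: 53489 = 13·4114 + 7
17: 53489 = 17·3146 + 7
19: 53489 = 19·2815 + 4
23: 53489 = 23·2325 + 14
29: 53489 = 29·1844 + 13
31: 53489 = 31·1725 + 14
37: 53489 = 37·1445 + 24
41: 53489 = 41·1304 + 25
43: 53489 = 43·1243 + 40
47: 53489 = 47·1138 + 3
53: 53489 = 53·1009 + 12
59: 53489 = 59·906 + 35
61: 53489 = 61·876 + 53
67: 53489 = 67·798 + 23
71: 53489 = 71·753 + 26
73: 53489 = 73·732 + 53
79: 53489 = 79·677 + 6
83: 53489 = 83·644 + 37
89: 53489 = 89·601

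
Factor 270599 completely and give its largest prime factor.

43

270599 = 7 · 38657
38657 = 29 · 1333
1333 = 31 · 43
43 is prime.
So 270599 = 7 · 29 · 31 · 43; the largest prime factor is 43.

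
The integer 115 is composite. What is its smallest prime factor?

115 is odd.
Digit sum 7, not divisible by 3.
Ends in 5: divisible by 5.

5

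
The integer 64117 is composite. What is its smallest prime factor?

64117 is odd.
Digit sum 19, not divisible by 3.
Ends in 7: not divisible by 5.
7: 64117 = 7·9159 + 4
11: 64117 = 11·5828 + 9
13: 64117 = 13·4932 + 1
17: 64117 = 17·3771 + 10
19: 64117 = 19·3374 + 11
23: 64117 = 23·2787 + 16
29: 64117 = 29·2210 + 27
31: 64117 = 31·2068 + 9
37: 64117 = 37·1732 + 33
41: 64117 = 41·1563 + 34
43: 64117 = 43·1491 + 4
47: 64117 = 47·1364 + 9
53: 64117 = 53·1209 + 40
59: 64117 = 59·1086 + 43
61: 64117 = 61·1051 + 6
67: 64117 = 67·956 + 65
71: 64117 = 71·903 + 4
73: 64117 = 73·878 + 23
79: 64117 = 79·811 + 48
83: 64117 = 83·772 + 41
89: 64117 = 89·720 + 37
97: 64117 = 97·661

97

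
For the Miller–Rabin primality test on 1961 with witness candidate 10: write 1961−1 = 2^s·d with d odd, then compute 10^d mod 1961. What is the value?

1210

1961 − 1 = 1960 = 2^3 · 245, so d = 245.
10^1 ≡ 10 (mod 1961)
10^2 ≡ 10^2 = 100 ≡ 100 (mod 1961)
10^4 ≡ 100^2 = 10000 ≡ 195 (mod 1961)
10^8 ≡ 195^2 = 38025 ≡ 766 (mod 1961)
10^16 ≡ 766^2 = 586756 ≡ 417 (mod 1961)
10^32 ≡ 417^2 = 173889 ≡ 1321 (mod 1961)
10^64 ≡ 1321^2 = 1745041 ≡ 1712 (mod 1961)
10^128 ≡ 1712^2 = 2930944 ≡ 1210 (mod 1961)
245 = 128 + 64 + 32 + 16 + 4 + 1 in binary powers of 2.
So 10^245 ≡ 1210 · 1712 · 1321 · 417 · 195 · 10 ≡ 1210 (mod 1961).
Squaring chain: 1210 → 1194 → 1950; never reaches −1, so base 10 is a Miller–Rabin witness that 1961 is composite.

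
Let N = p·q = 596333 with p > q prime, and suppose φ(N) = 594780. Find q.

691

φ(n) = (p−1)(q−1) = n − (p+q) + 1, so p + q = 596333 − 594780 + 1 = 1554.
p and q are the roots of t² − 1554t + 596333 = 0.
Discriminant: 1554² − 4·596333 = 2414916 − 2385332 = 29584; √29584 = 172.
q = (1554 − 172)/2 = 691, p = (1554 + 172)/2 = 863.
Check: 691 · 863 = 596333.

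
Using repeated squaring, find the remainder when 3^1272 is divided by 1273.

3^1 ≡ 3 (mod 1273)
3^2 ≡ 3^2 = 9 ≡ 9 (mod 1273)
3^4 ≡ 9^2 = 81 ≡ 81 (mod 1273)
3^8 ≡ 81^2 = 6561 ≡ 196 (mod 1273)
3^16 ≡ 196^2 = 38416 ≡ 226 (mod 1273)
3^32 ≡ 226^2 = 51076 ≡ 156 (mod 1273)
3^64 ≡ 156^2 = 24336 ≡ 149 (mod 1273)
3^128 ≡ 149^2 = 22201 ≡ 560 (mod 1273)
3^256 ≡ 560^2 = 313600 ≡ 442 (mod 1273)
3^512 ≡ 442^2 = 195364 ≡ 595 (mod 1273)
3^1024 ≡ 595^2 = 354025 ≡ 131 (mod 1273)
1272 = 1024 + 128 + 64 + 32 + 16 + 8 in binary powers of 2.
So 3^1272 ≡ 131 · 560 · 149 · 156 · 226 · 196 ≡ 828 (mod 1273).
Since 828 ≠ 1, base 3 is a Fermat witness: 1273 is composite.

828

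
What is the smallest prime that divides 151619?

151619 is odd.
Digit sum 23, not divisible by 3.
Ends in 9: not divisible by 5.
7: 151619 = 7·21659 + 6
11: 151619 = 11·13783 + 6
13: 151619 = 13·11663

13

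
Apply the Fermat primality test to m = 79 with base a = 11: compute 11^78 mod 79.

11^1 ≡ 11 (mod 79)
11^2 ≡ 11^2 = 121 ≡ 42 (mod 79)
11^4 ≡ 42^2 = 1764 ≡ 26 (mod 79)
11^8 ≡ 26^2 = 676 ≡ 44 (mod 79)
11^16 ≡ 44^2 = 1936 ≡ 40 (mod 79)
11^32 ≡ 40^2 = 1600 ≡ 20 (mod 79)
11^64 ≡ 20^2 = 400 ≡ 5 (mod 79)
78 = 64 + 8 + 4 + 2 in binary powers of 2.
So 11^78 ≡ 5 · 44 · 26 · 42 ≡ 1 (mod 79).
Since the result is 1, base 11 gives no evidence that 79 is composite.

1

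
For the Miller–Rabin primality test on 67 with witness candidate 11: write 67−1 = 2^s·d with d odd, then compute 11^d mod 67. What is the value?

66

67 − 1 = 66 = 2^1 · 33, so d = 33.
11^1 ≡ 11 (mod 67)
11^2 ≡ 11^2 = 121 ≡ 54 (mod 67)
11^4 ≡ 54^2 = 2916 ≡ 35 (mod 67)
11^8 ≡ 35^2 = 1225 ≡ 19 (mod 67)
11^16 ≡ 19^2 = 361 ≡ 26 (mod 67)
11^32 ≡ 26^2 = 676 ≡ 6 (mod 67)
33 = 32 + 1 in binary powers of 2.
So 11^33 ≡ 6 · 11 ≡ 66 (mod 67).
Since 11^d ≡ 66 (mod 67), base 11 does not prove 67 composite.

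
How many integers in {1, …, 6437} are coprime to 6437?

Factor: 6437 = 41 · 157.
φ(6437) = (41−1) · (157−1) = 40 · 156 = 6240.

6240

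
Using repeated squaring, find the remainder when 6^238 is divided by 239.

1

6^1 ≡ 6 (mod 239)
6^2 ≡ 6^2 = 36 ≡ 36 (mod 239)
6^4 ≡ 36^2 = 1296 ≡ 101 (mod 239)
6^8 ≡ 101^2 = 10201 ≡ 163 (mod 239)
6^16 ≡ 163^2 = 26569 ≡ 40 (mod 239)
6^32 ≡ 40^2 = 1600 ≡ 166 (mod 239)
6^64 ≡ 166^2 = 27556 ≡ 71 (mod 239)
6^128 ≡ 71^2 = 5041 ≡ 22 (mod 239)
238 = 128 + 64 + 32 + 8 + 4 + 2 in binary powers of 2.
So 6^238 ≡ 22 · 71 · 166 · 163 · 101 · 36 ≡ 1 (mod 239).
Since the result is 1, base 6 gives no evidence that 239 is composite.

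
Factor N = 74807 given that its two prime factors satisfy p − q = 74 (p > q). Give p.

313

Since p = q + 74, we have 74807 = q(q + 74), so q² + 74q − 74807 = 0.
Discriminant: 74² + 4·74807 = 5476 + 299228 = 304704; √304704 = 552.
q = (−74 + 552)/2 = 239, and p = q + 74 = 313.
Check: 239 · 313 = 74807.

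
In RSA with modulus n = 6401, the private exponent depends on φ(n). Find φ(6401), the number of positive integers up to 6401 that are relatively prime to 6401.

6192

Factor: 6401 = 37 · 173.
φ(6401) = (37−1) · (173−1) = 36 · 172 = 6192.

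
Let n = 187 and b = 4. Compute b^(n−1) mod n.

169

4^1 ≡ 4 (mod 187)
4^2 ≡ 4^2 = 16 ≡ 16 (mod 187)
4^4 ≡ 16^2 = 256 ≡ 69 (mod 187)
4^8 ≡ 69^2 = 4761 ≡ 86 (mod 187)
4^16 ≡ 86^2 = 7396 ≡ 103 (mod 187)
4^32 ≡ 103^2 = 10609 ≡ 137 (mod 187)
4^64 ≡ 137^2 = 18769 ≡ 69 (mod 187)
4^128 ≡ 69^2 = 4761 ≡ 86 (mod 187)
186 = 128 + 32 + 16 + 8 + 2 in binary powers of 2.
So 4^186 ≡ 86 · 137 · 103 · 86 · 16 ≡ 169 (mod 187).
Since 169 ≠ 1, base 4 is a Fermat witness: 187 is composite.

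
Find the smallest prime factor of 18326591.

18326591 is odd.
Digit sum 35, not divisible by 3.
Ends in 1: not divisible by 5.
7: 18326591 = 7·2618084 + 3
11: 18326591 = 11·1666053 + 8
13: 18326591 = 13·1409737 + 10
17: 18326591 = 17·1078034 + 13
19: 18326591 = 19·964557 + 8
23: 18326591 = 23·796808 + 7
29: 18326591 = 29·631951 + 12
31: 18326591 = 31·591180 + 11
37: 18326591 = 37·495313 + 10
41: 18326591 = 41·446990 + 1
43: 18326591 = 43·426199 + 34
47: 18326591 = 47·389927 + 22
53: 18326591 = 53·345784 + 39
59: 18326591 = 59·310620 + 11
61: 18326591 = 61·300435 + 56
67: 18326591 = 67·273531 + 14
71: 18326591 = 71·258121

71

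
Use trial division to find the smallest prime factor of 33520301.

67

33520301 is odd.
Digit sum 17, not divisible by 3.
Ends in 1: not divisible by 5.
7: 33520301 = 7·4788614 + 3
11: 33520301 = 11·3047300 + 1
13: 33520301 = 13·2578484 + 9
17: 33520301 = 17·1971782 + 7
19: 33520301 = 19·1764226 + 7
23: 33520301 = 23·1457404 + 9
29: 33520301 = 29·1155872 + 13
31: 33520301 = 31·1081300 + 1
37: 33520301 = 37·905954 + 3
41: 33520301 = 41·817568 + 13
43: 33520301 = 43·779541 + 38
47: 33520301 = 47·713197 + 42
53: 33520301 = 53·632458 + 27
59: 33520301 = 59·568140 + 41
61: 33520301 = 61·549513 + 8
67: 33520301 = 67·500303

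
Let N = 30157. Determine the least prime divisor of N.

30157 is odd.
Digit sum 16, not divisible by 3.
Ends in 7: not divisible by 5.
7: 30157 = 7·4308 + 1
11: 30157 = 11·2741 + 6
13: 30157 = 13·2319 + 10
17: 30157 = 17·1773 + 16
19: 30157 = 19·1587 + 4
23: 30157 = 23·1311 + 4
29: 30157 = 29·1039 + 26
31: 30157 = 31·972 + 25
37: 30157 = 37·815 + 2
41: 30157 = 41·735 + 22
43: 30157 = 43·701 + 14
47: 30157 = 47·641 + 30
53: 30157 = 53·569

53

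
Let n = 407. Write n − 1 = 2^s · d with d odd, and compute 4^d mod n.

284

407 − 1 = 406 = 2^1 · 203, so d = 203.
4^1 ≡ 4 (mod 407)
4^2 ≡ 4^2 = 16 ≡ 16 (mod 407)
4^4 ≡ 16^2 = 256 ≡ 256 (mod 407)
4^8 ≡ 256^2 = 65536 ≡ 9 (mod 407)
4^16 ≡ 9^2 = 81 ≡ 81 (mod 407)
4^32 ≡ 81^2 = 6561 ≡ 49 (mod 407)
4^64 ≡ 49^2 = 2401 ≡ 366 (mod 407)
4^128 ≡ 366^2 = 133956 ≡ 53 (mod 407)
203 = 128 + 64 + 8 + 2 + 1 in binary powers of 2.
So 4^203 ≡ 53 · 366 · 9 · 16 · 4 ≡ 284 (mod 407).
Squaring chain: 284; never reaches −1, so base 4 is a Miller–Rabin witness that 407 is composite.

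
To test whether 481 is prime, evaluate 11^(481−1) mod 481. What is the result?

11^1 ≡ 11 (mod 481)
11^2 ≡ 11^2 = 121 ≡ 121 (mod 481)
11^4 ≡ 121^2 = 14641 ≡ 211 (mod 481)
11^8 ≡ 211^2 = 44521 ≡ 269 (mod 481)
11^16 ≡ 269^2 = 72361 ≡ 211 (mod 481)
11^32 ≡ 211^2 = 44521 ≡ 269 (mod 481)
11^64 ≡ 269^2 = 72361 ≡ 211 (mod 481)
11^128 ≡ 211^2 = 44521 ≡ 269 (mod 481)
11^256 ≡ 269^2 = 72361 ≡ 211 (mod 481)
480 = 256 + 128 + 64 + 32 in binary powers of 2.
So 11^480 ≡ 211 · 269 · 211 · 269 ≡ 1 (mod 481).
Since the result is 1, base 11 gives no evidence that 481 is composite.

1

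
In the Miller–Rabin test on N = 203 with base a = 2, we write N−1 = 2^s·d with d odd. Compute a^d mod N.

203 − 1 = 202 = 2^1 · 101, so d = 101.
2^1 ≡ 2 (mod 203)
2^2 ≡ 2^2 = 4 ≡ 4 (mod 203)
2^4 ≡ 4^2 = 16 ≡ 16 (mod 203)
2^8 ≡ 16^2 = 256 ≡ 53 (mod 203)
2^16 ≡ 53^2 = 2809 ≡ 170 (mod 203)
2^32 ≡ 170^2 = 28900 ≡ 74 (mod 203)
2^64 ≡ 74^2 = 5476 ≡ 198 (mod 203)
101 = 64 + 32 + 4 + 1 in binary powers of 2.
So 2^101 ≡ 198 · 74 · 16 · 2 ≡ 137 (mod 203).
Squaring chain: 137; never reaches −1, so base 2 is a Miller–Rabin witness that 203 is composite.

137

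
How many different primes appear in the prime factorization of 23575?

3

23575 = 5^2 · 943
943 = 23 · 41
23575 = 5^2 · 23 · 41, which has 3 distinct prime factors.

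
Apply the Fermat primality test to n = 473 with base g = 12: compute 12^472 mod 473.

210

12^1 ≡ 12 (mod 473)
12^2 ≡ 12^2 = 144 ≡ 144 (mod 473)
12^4 ≡ 144^2 = 20736 ≡ 397 (mod 473)
12^8 ≡ 397^2 = 157609 ≡ 100 (mod 473)
12^16 ≡ 100^2 = 10000 ≡ 67 (mod 473)
12^32 ≡ 67^2 = 4489 ≡ 232 (mod 473)
12^64 ≡ 232^2 = 53824 ≡ 375 (mod 473)
12^128 ≡ 375^2 = 140625 ≡ 144 (mod 473)
12^256 ≡ 144^2 = 20736 ≡ 397 (mod 473)
472 = 256 + 128 + 64 + 16 + 8 in binary powers of 2.
So 12^472 ≡ 397 · 144 · 375 · 67 · 100 ≡ 210 (mod 473).
Since 210 ≠ 1, base 12 is a Fermat witness: 473 is composite.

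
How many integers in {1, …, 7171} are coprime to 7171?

7000

Factor: 7171 = 71 · 101.
φ(7171) = (71−1) · (101−1) = 70 · 100 = 7000.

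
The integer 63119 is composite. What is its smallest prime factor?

7

63119 is odd.
Digit sum 20, not divisible by 3.
Ends in 9: not divisible by 5.
7: 63119 = 7·9017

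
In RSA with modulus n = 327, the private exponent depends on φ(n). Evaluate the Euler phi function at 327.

Factor: 327 = 3 · 109.
φ(327) = (3−1) · (109−1) = 2 · 108 = 216.

216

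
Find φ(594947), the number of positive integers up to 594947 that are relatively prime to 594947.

Factor: 594947 = 19 · 173 · 181.
φ(594947) = (19−1) · (173−1) · (181−1) = 18 · 172 · 180 = 557280.

557280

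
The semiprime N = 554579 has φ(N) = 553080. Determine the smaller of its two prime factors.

φ(n) = (p−1)(q−1) = n − (p+q) + 1, so p + q = 554579 − 553080 + 1 = 1500.
p and q are the roots of t² − 1500t + 554579 = 0.
Discriminant: 1500² − 4·554579 = 2250000 − 2218316 = 31684; √31684 = 178.
q = (1500 − 178)/2 = 661, p = (1500 + 178)/2 = 839.
Check: 661 · 839 = 554579.

661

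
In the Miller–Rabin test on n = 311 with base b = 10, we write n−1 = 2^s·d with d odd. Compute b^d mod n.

311 − 1 = 310 = 2^1 · 155, so d = 155.
10^1 ≡ 10 (mod 311)
10^2 ≡ 10^2 = 100 ≡ 100 (mod 311)
10^4 ≡ 100^2 = 10000 ≡ 48 (mod 311)
10^8 ≡ 48^2 = 2304 ≡ 127 (mod 311)
10^16 ≡ 127^2 = 16129 ≡ 268 (mod 311)
10^32 ≡ 268^2 = 71824 ≡ 294 (mod 311)
10^64 ≡ 294^2 = 86436 ≡ 289 (mod 311)
10^128 ≡ 289^2 = 83521 ≡ 173 (mod 311)
155 = 128 + 16 + 8 + 2 + 1 in binary powers of 2.
So 10^155 ≡ 173 · 268 · 127 · 100 · 10 ≡ 1 (mod 311).
Since 10^d ≡ 1 (mod 311), base 10 does not prove 311 composite.

1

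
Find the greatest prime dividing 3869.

3869 = 53 · 73
73 is prime.
So 3869 = 53 · 73; the largest prime factor is 73.

73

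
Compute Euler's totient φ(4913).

Factor: 4913 = 17^3.
φ(4913) = 17^2·(17−1) = 4624.

4624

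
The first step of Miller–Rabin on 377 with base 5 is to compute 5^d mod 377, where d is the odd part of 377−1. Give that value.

138

377 − 1 = 376 = 2^3 · 47, so d = 47.
5^1 ≡ 5 (mod 377)
5^2 ≡ 5^2 = 25 ≡ 25 (mod 377)
5^4 ≡ 25^2 = 625 ≡ 248 (mod 377)
5^8 ≡ 248^2 = 61504 ≡ 53 (mod 377)
5^16 ≡ 53^2 = 2809 ≡ 170 (mod 377)
5^32 ≡ 170^2 = 28900 ≡ 248 (mod 377)
47 = 32 + 8 + 4 + 2 + 1 in binary powers of 2.
So 5^47 ≡ 248 · 53 · 248 · 25 · 5 ≡ 138 (mod 377).
Squaring chain: 138 → 194 → 313; never reaches −1, so base 5 is a Miller–Rabin witness that 377 is composite.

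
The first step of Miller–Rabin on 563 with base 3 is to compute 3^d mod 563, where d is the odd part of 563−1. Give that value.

1

563 − 1 = 562 = 2^1 · 281, so d = 281.
3^1 ≡ 3 (mod 563)
3^2 ≡ 3^2 = 9 ≡ 9 (mod 563)
3^4 ≡ 9^2 = 81 ≡ 81 (mod 563)
3^8 ≡ 81^2 = 6561 ≡ 368 (mod 563)
3^16 ≡ 368^2 = 135424 ≡ 304 (mod 563)
3^32 ≡ 304^2 = 92416 ≡ 84 (mod 563)
3^64 ≡ 84^2 = 7056 ≡ 300 (mod 563)
3^128 ≡ 300^2 = 90000 ≡ 483 (mod 563)
3^256 ≡ 483^2 = 233289 ≡ 207 (mod 563)
281 = 256 + 16 + 8 + 1 in binary powers of 2.
So 3^281 ≡ 207 · 304 · 368 · 3 ≡ 1 (mod 563).
Since 3^d ≡ 1 (mod 563), base 3 does not prove 563 composite.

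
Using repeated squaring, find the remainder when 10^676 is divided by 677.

10^1 ≡ 10 (mod 677)
10^2 ≡ 10^2 = 100 ≡ 100 (mod 677)
10^4 ≡ 100^2 = 10000 ≡ 522 (mod 677)
10^8 ≡ 522^2 = 272484 ≡ 330 (mod 677)
10^16 ≡ 330^2 = 108900 ≡ 580 (mod 677)
10^32 ≡ 580^2 = 336400 ≡ 608 (mod 677)
10^64 ≡ 608^2 = 369664 ≡ 22 (mod 677)
10^128 ≡ 22^2 = 484 ≡ 484 (mod 677)
10^256 ≡ 484^2 = 234256 ≡ 14 (mod 677)
10^512 ≡ 14^2 = 196 ≡ 196 (mod 677)
676 = 512 + 128 + 32 + 4 in binary powers of 2.
So 10^676 ≡ 196 · 484 · 608 · 522 ≡ 1 (mod 677).
Since the result is 1, base 10 gives no evidence that 677 is composite.

1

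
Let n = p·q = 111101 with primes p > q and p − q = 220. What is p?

Since p = q + 220, we have 111101 = q(q + 220), so q² + 220q − 111101 = 0.
Discriminant: 220² + 4·111101 = 48400 + 444404 = 492804; √492804 = 702.
q = (−220 + 702)/2 = 241, and p = q + 220 = 461.
Check: 241 · 461 = 111101.

461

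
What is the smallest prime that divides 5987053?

67

5987053 is odd.
Digit sum 37, not divisible by 3.
Ends in 3: not divisible by 5.
7: 5987053 = 7·855293 + 2
11: 5987053 = 11·544277 + 6
13: 5987053 = 13·460542 + 7
17: 5987053 = 17·352179 + 10
19: 5987053 = 19·315108 + 1
23: 5987053 = 23·260306 + 15
29: 5987053 = 29·206450 + 3
31: 5987053 = 31·193130 + 23
37: 5987053 = 37·161812 + 9
41: 5987053 = 41·146025 + 28
43: 5987053 = 43·139233 + 34
47: 5987053 = 47·127384 + 5
53: 5987053 = 53·112963 + 14
59: 5987053 = 59·101475 + 28
61: 5987053 = 61·98148 + 25
67: 5987053 = 67·89359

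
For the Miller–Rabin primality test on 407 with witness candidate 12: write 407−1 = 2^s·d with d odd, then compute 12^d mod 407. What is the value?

407 − 1 = 406 = 2^1 · 203, so d = 203.
12^1 ≡ 12 (mod 407)
12^2 ≡ 12^2 = 144 ≡ 144 (mod 407)
12^4 ≡ 144^2 = 20736 ≡ 386 (mod 407)
12^8 ≡ 386^2 = 148996 ≡ 34 (mod 407)
12^16 ≡ 34^2 = 1156 ≡ 342 (mod 407)
12^32 ≡ 342^2 = 116964 ≡ 155 (mod 407)
12^64 ≡ 155^2 = 24025 ≡ 12 (mod 407)
12^128 ≡ 12^2 = 144 ≡ 144 (mod 407)
203 = 128 + 64 + 8 + 2 + 1 in binary powers of 2.
So 12^203 ≡ 144 · 12 · 34 · 144 · 12 ≡ 155 (mod 407).
Squaring chain: 155; never reaches −1, so base 12 is a Miller–Rabin witness that 407 is composite.

155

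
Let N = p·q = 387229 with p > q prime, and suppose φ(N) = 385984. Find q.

φ(n) = (p−1)(q−1) = n − (p+q) + 1, so p + q = 387229 − 385984 + 1 = 1246.
p and q are the roots of t² − 1246t + 387229 = 0.
Discriminant: 1246² − 4·387229 = 1552516 − 1548916 = 3600; √3600 = 60.
q = (1246 − 60)/2 = 593, p = (1246 + 60)/2 = 653.
Check: 593 · 653 = 387229.

593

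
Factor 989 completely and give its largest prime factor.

43

989 = 23 · 43
43 is prime.
So 989 = 23 · 43; the largest prime factor is 43.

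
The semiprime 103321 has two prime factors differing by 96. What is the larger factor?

Since p = q + 96, we have 103321 = q(q + 96), so q² + 96q − 103321 = 0.
Discriminant: 96² + 4·103321 = 9216 + 413284 = 422500; √422500 = 650.
q = (−96 + 650)/2 = 277, and p = q + 96 = 373.
Check: 277 · 373 = 103321.

373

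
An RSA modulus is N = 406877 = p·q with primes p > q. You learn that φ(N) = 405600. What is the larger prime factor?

φ(n) = (p−1)(q−1) = n − (p+q) + 1, so p + q = 406877 − 405600 + 1 = 1278.
p and q are the roots of t² − 1278t + 406877 = 0.
Discriminant: 1278² − 4·406877 = 1633284 − 1627508 = 5776; √5776 = 76.
q = (1278 − 76)/2 = 601, p = (1278 + 76)/2 = 677.
Check: 601 · 677 = 406877.

677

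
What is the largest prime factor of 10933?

10933 = 13 · 841
841 = 29 · 29
29 = 29 · 1
So 10933 = 13 · 29^2; the largest prime factor is 29.

29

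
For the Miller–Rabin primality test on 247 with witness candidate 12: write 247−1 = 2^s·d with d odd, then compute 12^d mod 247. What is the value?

247 − 1 = 246 = 2^1 · 123, so d = 123.
12^1 ≡ 12 (mod 247)
12^2 ≡ 12^2 = 144 ≡ 144 (mod 247)
12^4 ≡ 144^2 = 20736 ≡ 235 (mod 247)
12^8 ≡ 235^2 = 55225 ≡ 144 (mod 247)
12^16 ≡ 144^2 = 20736 ≡ 235 (mod 247)
12^32 ≡ 235^2 = 55225 ≡ 144 (mod 247)
12^64 ≡ 144^2 = 20736 ≡ 235 (mod 247)
123 = 64 + 32 + 16 + 8 + 2 + 1 in binary powers of 2.
So 12^123 ≡ 235 · 144 · 235 · 144 · 144 · 12 ≡ 246 (mod 247).
Since 12^d ≡ 246 (mod 247), base 12 does not prove 247 composite.

246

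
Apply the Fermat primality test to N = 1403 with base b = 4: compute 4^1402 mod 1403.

4^1 ≡ 4 (mod 1403)
4^2 ≡ 4^2 = 16 ≡ 16 (mod 1403)
4^4 ≡ 16^2 = 256 ≡ 256 (mod 1403)
4^8 ≡ 256^2 = 65536 ≡ 998 (mod 1403)
4^16 ≡ 998^2 = 996004 ≡ 1277 (mod 1403)
4^32 ≡ 1277^2 = 1630729 ≡ 443 (mod 1403)
4^64 ≡ 443^2 = 196249 ≡ 1232 (mod 1403)
4^128 ≡ 1232^2 = 1517824 ≡ 1181 (mod 1403)
4^256 ≡ 1181^2 = 1394761 ≡ 179 (mod 1403)
4^512 ≡ 179^2 = 32041 ≡ 1175 (mod 1403)
4^1024 ≡ 1175^2 = 1380625 ≡ 73 (mod 1403)
1402 = 1024 + 256 + 64 + 32 + 16 + 8 + 2 in binary powers of 2.
So 4^1402 ≡ 73 · 179 · 1232 · 443 · 1277 · 998 · 16 ≡ 1001 (mod 1403).
Since 1001 ≠ 1, base 4 is a Fermat witness: 1403 is composite.

1001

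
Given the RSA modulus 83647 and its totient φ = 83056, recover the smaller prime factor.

φ(n) = (p−1)(q−1) = n − (p+q) + 1, so p + q = 83647 − 83056 + 1 = 592.
p and q are the roots of t² − 592t + 83647 = 0.
Discriminant: 592² − 4·83647 = 350464 − 334588 = 15876; √15876 = 126.
q = (592 − 126)/2 = 233, p = (592 + 126)/2 = 359.
Check: 233 · 359 = 83647.

233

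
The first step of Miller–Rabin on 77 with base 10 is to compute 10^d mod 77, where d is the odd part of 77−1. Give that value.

77 − 1 = 76 = 2^2 · 19, so d = 19.
10^1 ≡ 10 (mod 77)
10^2 ≡ 10^2 = 100 ≡ 23 (mod 77)
10^4 ≡ 23^2 = 529 ≡ 67 (mod 77)
10^8 ≡ 67^2 = 4489 ≡ 23 (mod 77)
10^16 ≡ 23^2 = 529 ≡ 67 (mod 77)
19 = 16 + 2 + 1 in binary powers of 2.
So 10^19 ≡ 67 · 23 · 10 ≡ 10 (mod 77).
Squaring chain: 10 → 23; never reaches −1, so base 10 is a Miller–Rabin witness that 77 is composite.

10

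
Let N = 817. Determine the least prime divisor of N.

817 is odd.
Digit sum 16, not divisible by 3.
Ends in 7: not divisible by 5.
7: 817 = 7·116 + 5
11: 817 = 11·74 + 3
13: 817 = 13·62 + 11
17: 817 = 17·48 + 1
19: 817 = 19·43

19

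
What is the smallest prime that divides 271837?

271837 is odd.
Digit sum 28, not divisible by 3.
Ends in 7: not divisible by 5.
7: 271837 = 7·38833 + 6
11: 271837 = 11·24712 + 5
13: 271837 = 13·20910 + 7
17: 271837 = 17·15990 + 7
19: 271837 = 19·14307 + 4
23: 271837 = 23·11819

23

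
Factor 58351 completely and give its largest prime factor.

59

58351 = 23 · 2537
2537 = 43 · 59
59 is prime.
So 58351 = 23 · 43 · 59; the largest prime factor is 59.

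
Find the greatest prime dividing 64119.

64119 = 3 · 21373
21373 = 11 · 1943
1943 = 29 · 67
67 is prime.
So 64119 = 3 · 11 · 29 · 67; the largest prime factor is 67.

67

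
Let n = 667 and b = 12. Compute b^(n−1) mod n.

12^1 ≡ 12 (mod 667)
12^2 ≡ 12^2 = 144 ≡ 144 (mod 667)
12^4 ≡ 144^2 = 20736 ≡ 59 (mod 667)
12^8 ≡ 59^2 = 3481 ≡ 146 (mod 667)
12^16 ≡ 146^2 = 21316 ≡ 639 (mod 667)
12^32 ≡ 639^2 = 408321 ≡ 117 (mod 667)
12^64 ≡ 117^2 = 13689 ≡ 349 (mod 667)
12^128 ≡ 349^2 = 121801 ≡ 407 (mod 667)
12^256 ≡ 407^2 = 165649 ≡ 233 (mod 667)
12^512 ≡ 233^2 = 54289 ≡ 262 (mod 667)
666 = 512 + 128 + 16 + 8 + 2 in binary powers of 2.
So 12^666 ≡ 262 · 407 · 639 · 146 · 144 ≡ 492 (mod 667).
Since 492 ≠ 1, base 12 is a Fermat witness: 667 is composite.

492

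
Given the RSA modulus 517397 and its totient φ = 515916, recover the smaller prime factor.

φ(n) = (p−1)(q−1) = n − (p+q) + 1, so p + q = 517397 − 515916 + 1 = 1482.
p and q are the roots of t² − 1482t + 517397 = 0.
Discriminant: 1482² − 4·517397 = 2196324 − 2069588 = 126736; √126736 = 356.
q = (1482 − 356)/2 = 563, p = (1482 + 356)/2 = 919.
Check: 563 · 919 = 517397.

563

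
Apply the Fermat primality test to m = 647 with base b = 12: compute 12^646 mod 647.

1

12^1 ≡ 12 (mod 647)
12^2 ≡ 12^2 = 144 ≡ 144 (mod 647)
12^4 ≡ 144^2 = 20736 ≡ 32 (mod 647)
12^8 ≡ 32^2 = 1024 ≡ 377 (mod 647)
12^16 ≡ 377^2 = 142129 ≡ 436 (mod 647)
12^32 ≡ 436^2 = 190096 ≡ 525 (mod 647)
12^64 ≡ 525^2 = 275625 ≡ 3 (mod 647)
12^128 ≡ 3^2 = 9 ≡ 9 (mod 647)
12^256 ≡ 9^2 = 81 ≡ 81 (mod 647)
12^512 ≡ 81^2 = 6561 ≡ 91 (mod 647)
646 = 512 + 128 + 4 + 2 in binary powers of 2.
So 12^646 ≡ 91 · 9 · 32 · 144 ≡ 1 (mod 647).
Since the result is 1, base 12 gives no evidence that 647 is composite.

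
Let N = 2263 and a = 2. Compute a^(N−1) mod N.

1833

2^1 ≡ 2 (mod 2263)
2^2 ≡ 2^2 = 4 ≡ 4 (mod 2263)
2^4 ≡ 4^2 = 16 ≡ 16 (mod 2263)
2^8 ≡ 16^2 = 256 ≡ 256 (mod 2263)
2^16 ≡ 256^2 = 65536 ≡ 2172 (mod 2263)
2^32 ≡ 2172^2 = 4717584 ≡ 1492 (mod 2263)
2^64 ≡ 1492^2 = 2226064 ≡ 1535 (mod 2263)
2^128 ≡ 1535^2 = 2356225 ≡ 442 (mod 2263)
2^256 ≡ 442^2 = 195364 ≡ 746 (mod 2263)
2^512 ≡ 746^2 = 556516 ≡ 2081 (mod 2263)
2^1024 ≡ 2081^2 = 4330561 ≡ 1442 (mod 2263)
2^2048 ≡ 1442^2 = 2079364 ≡ 1930 (mod 2263)
2262 = 2048 + 128 + 64 + 16 + 4 + 2 in binary powers of 2.
So 2^2262 ≡ 1930 · 442 · 1535 · 2172 · 16 · 4 ≡ 1833 (mod 2263).
Since 1833 ≠ 1, base 2 is a Fermat witness: 2263 is composite.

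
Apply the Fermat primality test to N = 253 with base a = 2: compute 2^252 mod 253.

81

2^1 ≡ 2 (mod 253)
2^2 ≡ 2^2 = 4 ≡ 4 (mod 253)
2^4 ≡ 4^2 = 16 ≡ 16 (mod 253)
2^8 ≡ 16^2 = 256 ≡ 3 (mod 253)
2^16 ≡ 3^2 = 9 ≡ 9 (mod 253)
2^32 ≡ 9^2 = 81 ≡ 81 (mod 253)
2^64 ≡ 81^2 = 6561 ≡ 236 (mod 253)
2^128 ≡ 236^2 = 55696 ≡ 36 (mod 253)
252 = 128 + 64 + 32 + 16 + 8 + 4 in binary powers of 2.
So 2^252 ≡ 36 · 236 · 81 · 9 · 3 · 16 ≡ 81 (mod 253).
Since 81 ≠ 1, base 2 is a Fermat witness: 253 is composite.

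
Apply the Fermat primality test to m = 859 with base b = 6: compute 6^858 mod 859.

6^1 ≡ 6 (mod 859)
6^2 ≡ 6^2 = 36 ≡ 36 (mod 859)
6^4 ≡ 36^2 = 1296 ≡ 437 (mod 859)
6^8 ≡ 437^2 = 190969 ≡ 271 (mod 859)
6^16 ≡ 271^2 = 73441 ≡ 426 (mod 859)
6^32 ≡ 426^2 = 181476 ≡ 227 (mod 859)
6^64 ≡ 227^2 = 51529 ≡ 848 (mod 859)
6^128 ≡ 848^2 = 719104 ≡ 121 (mod 859)
6^256 ≡ 121^2 = 14641 ≡ 38 (mod 859)
6^512 ≡ 38^2 = 1444 ≡ 585 (mod 859)
858 = 512 + 256 + 64 + 16 + 8 + 2 in binary powers of 2.
So 6^858 ≡ 585 · 38 · 848 · 426 · 271 · 36 ≡ 1 (mod 859).
Since the result is 1, base 6 gives no evidence that 859 is composite.

1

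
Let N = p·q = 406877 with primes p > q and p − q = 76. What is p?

Since p = q + 76, we have 406877 = q(q + 76), so q² + 76q − 406877 = 0.
Discriminant: 76² + 4·406877 = 5776 + 1627508 = 1633284; √1633284 = 1278.
q = (−76 + 1278)/2 = 601, and p = q + 76 = 677.
Check: 601 · 677 = 406877.

677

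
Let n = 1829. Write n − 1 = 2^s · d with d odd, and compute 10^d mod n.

1829 − 1 = 1828 = 2^2 · 457, so d = 457.
10^1 ≡ 10 (mod 1829)
10^2 ≡ 10^2 = 100 ≡ 100 (mod 1829)
10^4 ≡ 100^2 = 10000 ≡ 855 (mod 1829)
10^8 ≡ 855^2 = 731025 ≡ 1254 (mod 1829)
10^16 ≡ 1254^2 = 1572516 ≡ 1405 (mod 1829)
10^32 ≡ 1405^2 = 1974025 ≡ 534 (mod 1829)
10^64 ≡ 534^2 = 285156 ≡ 1661 (mod 1829)
10^128 ≡ 1661^2 = 2758921 ≡ 789 (mod 1829)
10^256 ≡ 789^2 = 622521 ≡ 661 (mod 1829)
457 = 256 + 128 + 64 + 8 + 1 in binary powers of 2.
So 10^457 ≡ 661 · 789 · 1661 · 1254 · 10 ≡ 1043 (mod 1829).
Squaring chain: 1043 → 1423; never reaches −1, so base 10 is a Miller–Rabin witness that 1829 is composite.

1043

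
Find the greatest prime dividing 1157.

1157 = 13 · 89
89 is prime.
So 1157 = 13 · 89; the largest prime factor is 89.

89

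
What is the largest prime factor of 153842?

153842 = 2 · 76921
76921 = 13 · 5917
5917 = 61 · 97
97 is prime.
So 153842 = 2 · 13 · 61 · 97; the largest prime factor is 97.

97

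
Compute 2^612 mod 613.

1

2^1 ≡ 2 (mod 613)
2^2 ≡ 2^2 = 4 ≡ 4 (mod 613)
2^4 ≡ 4^2 = 16 ≡ 16 (mod 613)
2^8 ≡ 16^2 = 256 ≡ 256 (mod 613)
2^16 ≡ 256^2 = 65536 ≡ 558 (mod 613)
2^32 ≡ 558^2 = 311364 ≡ 573 (mod 613)
2^64 ≡ 573^2 = 328329 ≡ 374 (mod 613)
2^128 ≡ 374^2 = 139876 ≡ 112 (mod 613)
2^256 ≡ 112^2 = 12544 ≡ 284 (mod 613)
2^512 ≡ 284^2 = 80656 ≡ 353 (mod 613)
612 = 512 + 64 + 32 + 4 in binary powers of 2.
So 2^612 ≡ 353 · 374 · 573 · 16 ≡ 1 (mod 613).
Since the result is 1, base 2 gives no evidence that 613 is composite.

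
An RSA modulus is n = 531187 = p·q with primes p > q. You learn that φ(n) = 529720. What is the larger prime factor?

φ(n) = (p−1)(q−1) = n − (p+q) + 1, so p + q = 531187 − 529720 + 1 = 1468.
p and q are the roots of t² − 1468t + 531187 = 0.
Discriminant: 1468² − 4·531187 = 2155024 − 2124748 = 30276; √30276 = 174.
q = (1468 − 174)/2 = 647, p = (1468 + 174)/2 = 821.
Check: 647 · 821 = 531187.

821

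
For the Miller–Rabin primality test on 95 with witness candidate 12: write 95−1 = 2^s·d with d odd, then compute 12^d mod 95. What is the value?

95 − 1 = 94 = 2^1 · 47, so d = 47.
12^1 ≡ 12 (mod 95)
12^2 ≡ 12^2 = 144 ≡ 49 (mod 95)
12^4 ≡ 49^2 = 2401 ≡ 26 (mod 95)
12^8 ≡ 26^2 = 676 ≡ 11 (mod 95)
12^16 ≡ 11^2 = 121 ≡ 26 (mod 95)
12^32 ≡ 26^2 = 676 ≡ 11 (mod 95)
47 = 32 + 8 + 4 + 2 + 1 in binary powers of 2.
So 12^47 ≡ 11 · 11 · 26 · 49 · 12 ≡ 8 (mod 95).
Squaring chain: 8; never reaches −1, so base 12 is a Miller–Rabin witness that 95 is composite.

8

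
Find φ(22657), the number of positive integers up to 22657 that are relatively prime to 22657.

Factor: 22657 = 139 · 163.
φ(22657) = (139−1) · (163−1) = 138 · 162 = 22356.

22356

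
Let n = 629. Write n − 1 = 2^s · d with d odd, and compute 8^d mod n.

230

629 − 1 = 628 = 2^2 · 157, so d = 157.
8^1 ≡ 8 (mod 629)
8^2 ≡ 8^2 = 64 ≡ 64 (mod 629)
8^4 ≡ 64^2 = 4096 ≡ 322 (mod 629)
8^8 ≡ 322^2 = 103684 ≡ 528 (mod 629)
8^16 ≡ 528^2 = 278784 ≡ 137 (mod 629)
8^32 ≡ 137^2 = 18769 ≡ 528 (mod 629)
8^64 ≡ 528^2 = 278784 ≡ 137 (mod 629)
8^128 ≡ 137^2 = 18769 ≡ 528 (mod 629)
157 = 128 + 16 + 8 + 4 + 1 in binary powers of 2.
So 8^157 ≡ 528 · 137 · 528 · 322 · 8 ≡ 230 (mod 629).
Squaring chain: 230 → 64; never reaches −1, so base 8 is a Miller–Rabin witness that 629 is composite.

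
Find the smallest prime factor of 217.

7

217 is odd.
Digit sum 10, not divisible by 3.
Ends in 7: not divisible by 5.
7: 217 = 7·31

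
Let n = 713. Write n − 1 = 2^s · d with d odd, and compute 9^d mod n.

193

713 − 1 = 712 = 2^3 · 89, so d = 89.
9^1 ≡ 9 (mod 713)
9^2 ≡ 9^2 = 81 ≡ 81 (mod 713)
9^4 ≡ 81^2 = 6561 ≡ 144 (mod 713)
9^8 ≡ 144^2 = 20736 ≡ 59 (mod 713)
9^16 ≡ 59^2 = 3481 ≡ 629 (mod 713)
9^32 ≡ 629^2 = 395641 ≡ 639 (mod 713)
9^64 ≡ 639^2 = 408321 ≡ 485 (mod 713)
89 = 64 + 16 + 8 + 1 in binary powers of 2.
So 9^89 ≡ 485 · 629 · 59 · 9 ≡ 193 (mod 713).
Squaring chain: 193 → 173 → 696; never reaches −1, so base 9 is a Miller–Rabin witness that 713 is composite.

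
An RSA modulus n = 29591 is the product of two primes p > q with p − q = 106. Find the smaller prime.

Since p = q + 106, we have 29591 = q(q + 106), so q² + 106q − 29591 = 0.
Discriminant: 106² + 4·29591 = 11236 + 118364 = 129600; √129600 = 360.
q = (−106 + 360)/2 = 127, and p = q + 106 = 233.
Check: 127 · 233 = 29591.

127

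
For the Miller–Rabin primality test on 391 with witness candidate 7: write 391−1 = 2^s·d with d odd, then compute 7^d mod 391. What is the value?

391 − 1 = 390 = 2^1 · 195, so d = 195.
7^1 ≡ 7 (mod 391)
7^2 ≡ 7^2 = 49 ≡ 49 (mod 391)
7^4 ≡ 49^2 = 2401 ≡ 55 (mod 391)
7^8 ≡ 55^2 = 3025 ≡ 288 (mod 391)
7^16 ≡ 288^2 = 82944 ≡ 52 (mod 391)
7^32 ≡ 52^2 = 2704 ≡ 358 (mod 391)
7^64 ≡ 358^2 = 128164 ≡ 307 (mod 391)
7^128 ≡ 307^2 = 94249 ≡ 18 (mod 391)
195 = 128 + 64 + 2 + 1 in binary powers of 2.
So 7^195 ≡ 18 · 307 · 49 · 7 ≡ 241 (mod 391).
Squaring chain: 241; never reaches −1, so base 7 is a Miller–Rabin witness that 391 is composite.

241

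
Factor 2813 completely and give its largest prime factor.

97

2813 = 29 · 97
97 is prime.
So 2813 = 29 · 97; the largest prime factor is 97.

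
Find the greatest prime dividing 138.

138 = 2 · 69
69 = 3 · 23
23 is prime.
So 138 = 2 · 3 · 23; the largest prime factor is 23.

23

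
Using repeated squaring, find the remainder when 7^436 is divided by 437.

64

7^1 ≡ 7 (mod 437)
7^2 ≡ 7^2 = 49 ≡ 49 (mod 437)
7^4 ≡ 49^2 = 2401 ≡ 216 (mod 437)
7^8 ≡ 216^2 = 46656 ≡ 334 (mod 437)
7^16 ≡ 334^2 = 111556 ≡ 121 (mod 437)
7^32 ≡ 121^2 = 14641 ≡ 220 (mod 437)
7^64 ≡ 220^2 = 48400 ≡ 330 (mod 437)
7^128 ≡ 330^2 = 108900 ≡ 87 (mod 437)
7^256 ≡ 87^2 = 7569 ≡ 140 (mod 437)
436 = 256 + 128 + 32 + 16 + 4 in binary powers of 2.
So 7^436 ≡ 140 · 87 · 220 · 121 · 216 ≡ 64 (mod 437).
Since 64 ≠ 1, base 7 is a Fermat witness: 437 is composite.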